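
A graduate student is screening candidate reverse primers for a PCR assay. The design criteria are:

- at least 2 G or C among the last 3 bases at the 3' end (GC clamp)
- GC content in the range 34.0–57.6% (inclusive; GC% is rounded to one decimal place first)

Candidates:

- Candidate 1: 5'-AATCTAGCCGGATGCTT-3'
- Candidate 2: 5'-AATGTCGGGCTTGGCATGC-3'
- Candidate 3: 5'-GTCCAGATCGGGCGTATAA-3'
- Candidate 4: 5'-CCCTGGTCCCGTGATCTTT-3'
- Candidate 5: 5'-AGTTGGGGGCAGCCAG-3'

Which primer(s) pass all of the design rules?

Candidate 1 (17 nt, A=4 T=5 G=4 C=4): 3' end CTT has 1 G/C, need ≥2 ✗; GC 8/17 = 47.1% ✓ — fails.
Candidate 2 (19 nt, A=3 T=5 G=7 C=4): 3' end TGC has 2 G/C ✓; GC 11/19 = 57.9%, outside 34.0–57.6% ✗ — fails.
Candidate 3 (19 nt, A=5 T=4 G=6 C=4): 3' end TAA has 0 G/C, need ≥2 ✗; GC 10/19 = 52.6% ✓ — fails.
Candidate 4 (19 nt, A=1 T=7 G=4 C=7): 3' end TTT has 0 G/C, need ≥2 ✗; GC 11/19 = 57.9%, outside 34.0–57.6% ✗ — fails.
Candidate 5 (16 nt, A=3 T=2 G=8 C=3): 3' end CAG has 2 G/C ✓; GC 11/16 = 68.8%, outside 34.0–57.6% ✗ — fails.

None of the candidates satisfy all criteria.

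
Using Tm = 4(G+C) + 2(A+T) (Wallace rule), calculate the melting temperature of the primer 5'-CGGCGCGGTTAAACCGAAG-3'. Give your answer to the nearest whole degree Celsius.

62°C

Base counts: A=5, T=2, G=7, C=5 (length 19).
Tm = 2·(5+2) + 4·(7+5) = 2·7 + 4·12 = 14 + 48 = 62°C.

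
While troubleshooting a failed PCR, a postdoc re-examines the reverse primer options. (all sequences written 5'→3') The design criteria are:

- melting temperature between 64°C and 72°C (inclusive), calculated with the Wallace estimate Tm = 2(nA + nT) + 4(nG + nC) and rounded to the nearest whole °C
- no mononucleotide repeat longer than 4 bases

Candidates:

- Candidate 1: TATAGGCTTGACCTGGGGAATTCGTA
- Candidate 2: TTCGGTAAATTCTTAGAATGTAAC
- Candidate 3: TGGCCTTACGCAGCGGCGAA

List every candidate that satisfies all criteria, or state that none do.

Candidate 3 only.

Candidate 1 (26 nt, A=6 T=8 G=8 C=4): Tm = 2·14 + 4·12 = 76°C, outside 64–72°C ✗; longest run = 4 ✓ — fails.
Candidate 2 (24 nt, A=8 T=9 G=4 C=3): Tm = 2·17 + 4·7 = 62°C, outside 64–72°C ✗; longest run = 3 ✓ — fails.
Candidate 3 (20 nt, A=4 T=3 G=7 C=6): Tm = 2·7 + 4·13 = 66°C ✓; longest run = 2 ✓ — passes.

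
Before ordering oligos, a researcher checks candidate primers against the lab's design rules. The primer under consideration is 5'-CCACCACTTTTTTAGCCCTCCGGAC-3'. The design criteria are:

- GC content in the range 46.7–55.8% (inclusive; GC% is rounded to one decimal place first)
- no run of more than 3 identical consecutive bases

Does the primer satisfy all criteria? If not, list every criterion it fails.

Fails: GC content, homopolymer run.

Base counts: A=4, T=7, G=3, C=11 (length 25).
GC content: GC 14/25 = 56.0%, outside 46.7–55.8% ✗
homopolymer run: longest run = 6, exceeds 3 ✗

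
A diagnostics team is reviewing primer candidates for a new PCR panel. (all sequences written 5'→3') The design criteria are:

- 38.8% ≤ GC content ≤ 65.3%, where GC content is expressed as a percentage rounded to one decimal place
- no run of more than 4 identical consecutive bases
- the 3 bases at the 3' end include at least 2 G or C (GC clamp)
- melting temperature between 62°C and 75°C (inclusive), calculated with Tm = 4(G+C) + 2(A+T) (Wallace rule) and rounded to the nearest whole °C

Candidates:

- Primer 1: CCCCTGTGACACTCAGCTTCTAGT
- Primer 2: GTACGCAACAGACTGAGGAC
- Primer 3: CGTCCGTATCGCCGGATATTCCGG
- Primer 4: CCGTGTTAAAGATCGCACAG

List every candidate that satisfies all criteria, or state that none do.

Primer 2 only.

Primer 1 (24 nt, A=4 T=7 G=4 C=9): GC 13/24 = 54.2% ✓; longest run = 4 ✓; 3' end AGT has 1 G/C, need ≥2 ✗; Tm = 2·11 + 4·13 = 74°C ✓ — fails.
Primer 2 (20 nt, A=7 T=2 G=6 C=5): GC 11/20 = 55.0% ✓; longest run = 2 ✓; 3' end GAC has 2 G/C ✓; Tm = 2·9 + 4·11 = 62°C ✓ — passes.
Primer 3 (24 nt, A=3 T=6 G=7 C=8): GC 15/24 = 62.5% ✓; longest run = 2 ✓; 3' end CGG has 3 G/C ✓; Tm = 2·9 + 4·15 = 78°C, outside 62–75°C ✗ — fails.
Primer 4 (20 nt, A=6 T=4 G=5 C=5): GC 10/20 = 50.0% ✓; longest run = 3 ✓; 3' end CAG has 2 G/C ✓; Tm = 2·10 + 4·10 = 60°C, outside 62–75°C ✗ — fails.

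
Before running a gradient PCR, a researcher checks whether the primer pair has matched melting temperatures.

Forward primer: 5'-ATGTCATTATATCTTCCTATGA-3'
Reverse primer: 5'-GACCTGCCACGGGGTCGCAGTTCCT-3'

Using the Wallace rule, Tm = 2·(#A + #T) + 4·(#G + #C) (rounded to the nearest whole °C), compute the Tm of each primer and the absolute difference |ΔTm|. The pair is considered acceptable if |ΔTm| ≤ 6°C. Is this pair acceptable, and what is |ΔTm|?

Forward: A=6 T=10 G=2 C=4 → Tm = 2·16 + 4·6 = 56°C.
Reverse: A=3 T=5 G=8 C=9 → Tm = 2·8 + 4·17 = 84°C.
|ΔTm| = |56 − 84| = 28°C, > 6°C.

|ΔTm| = 28°C; the pair is not acceptable.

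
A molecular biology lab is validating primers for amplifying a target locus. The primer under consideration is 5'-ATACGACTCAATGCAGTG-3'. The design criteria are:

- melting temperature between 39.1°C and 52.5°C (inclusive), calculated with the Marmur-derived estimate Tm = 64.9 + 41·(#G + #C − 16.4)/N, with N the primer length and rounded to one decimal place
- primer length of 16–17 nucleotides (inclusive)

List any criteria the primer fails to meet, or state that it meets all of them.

Base counts: A=6, T=4, G=4, C=4 (length 18).
Tm: Tm = 64.9 + 41·(8 − 16.4)/18 = 45.8°C ✓
length: length 18, outside 16–17 ✗

Fails: length.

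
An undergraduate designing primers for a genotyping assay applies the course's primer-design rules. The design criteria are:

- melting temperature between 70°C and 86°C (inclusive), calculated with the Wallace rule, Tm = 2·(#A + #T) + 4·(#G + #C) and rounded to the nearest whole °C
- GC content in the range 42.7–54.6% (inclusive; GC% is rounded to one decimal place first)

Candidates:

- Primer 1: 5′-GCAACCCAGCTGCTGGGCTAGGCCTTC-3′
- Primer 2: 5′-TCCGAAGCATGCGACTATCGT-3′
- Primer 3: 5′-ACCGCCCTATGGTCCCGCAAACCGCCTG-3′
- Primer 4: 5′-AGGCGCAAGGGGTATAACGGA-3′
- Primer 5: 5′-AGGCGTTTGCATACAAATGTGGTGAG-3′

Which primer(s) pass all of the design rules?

Primer 1 (27 nt, A=4 T=5 G=8 C=10): Tm = 2·9 + 4·18 = 90°C, outside 70–86°C ✗; GC 18/27 = 66.7%, outside 42.7–54.6% ✗ — fails.
Primer 2 (21 nt, A=5 T=5 G=5 C=6): Tm = 2·10 + 4·11 = 64°C, outside 70–86°C ✗; GC 11/21 = 52.4% ✓ — fails.
Primer 3 (28 nt, A=5 T=4 G=6 C=13): Tm = 2·9 + 4·19 = 94°C, outside 70–86°C ✗; GC 19/28 = 67.9%, outside 42.7–54.6% ✗ — fails.
Primer 4 (21 nt, A=7 T=2 G=9 C=3): Tm = 2·9 + 4·12 = 66°C, outside 70–86°C ✗; GC 12/21 = 57.1%, outside 42.7–54.6% ✗ — fails.
Primer 5 (26 nt, A=7 T=7 G=9 C=3): Tm = 2·14 + 4·12 = 76°C ✓; GC 12/26 = 46.2% ✓ — passes.

Primer 5 only.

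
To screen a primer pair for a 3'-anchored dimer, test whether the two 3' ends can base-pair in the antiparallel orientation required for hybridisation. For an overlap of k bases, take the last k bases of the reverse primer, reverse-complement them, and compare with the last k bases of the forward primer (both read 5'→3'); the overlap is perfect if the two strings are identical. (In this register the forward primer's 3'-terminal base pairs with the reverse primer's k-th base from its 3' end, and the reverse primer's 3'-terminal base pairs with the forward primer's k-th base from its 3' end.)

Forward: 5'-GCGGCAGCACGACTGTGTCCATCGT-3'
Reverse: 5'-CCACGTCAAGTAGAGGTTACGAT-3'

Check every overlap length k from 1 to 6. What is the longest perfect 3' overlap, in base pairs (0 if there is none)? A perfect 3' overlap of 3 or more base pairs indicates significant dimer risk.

Longest perfect overlap: 5 complementary base pairs; significant dimer risk (threshold 3).

Last 6 bases (5'→3') — forward …CATCGT, reverse …TACGAT.
Reverse complement of the reverse primer's last 6 bases: ATCGTA; its first k bases are the reverse complement of the reverse primer's last k bases, so a perfect k-base overlap needs the forward primer's last k bases to equal them.
Comparing (forward last k vs required): k=1: T vs A ✗; k=2: GT vs AT ✗; k=3: CGT vs ATC ✗; k=4: TCGT vs ATCG ✗; k=5: ATCGT vs ATCGT ✓; k=6: CATCGT vs ATCGTA ✗.
Only k = 5 is perfect, so the longest perfect 3' overlap is 5.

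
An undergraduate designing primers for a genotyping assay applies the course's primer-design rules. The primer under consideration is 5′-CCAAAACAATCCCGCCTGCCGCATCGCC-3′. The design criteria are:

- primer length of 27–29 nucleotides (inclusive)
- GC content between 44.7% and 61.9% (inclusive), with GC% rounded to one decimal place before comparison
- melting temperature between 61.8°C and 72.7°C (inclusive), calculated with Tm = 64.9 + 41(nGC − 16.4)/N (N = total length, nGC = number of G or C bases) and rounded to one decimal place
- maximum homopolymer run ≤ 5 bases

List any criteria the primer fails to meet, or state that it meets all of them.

Fails: GC content.

Base counts: A=7, T=3, G=4, C=14 (length 28).
length: length 28 ✓
GC content: GC 18/28 = 64.3%, outside 44.7–61.9% ✗
Tm: Tm = 64.9 + 41·(18 − 16.4)/28 = 67.2°C ✓
homopolymer run: longest run = 4 ✓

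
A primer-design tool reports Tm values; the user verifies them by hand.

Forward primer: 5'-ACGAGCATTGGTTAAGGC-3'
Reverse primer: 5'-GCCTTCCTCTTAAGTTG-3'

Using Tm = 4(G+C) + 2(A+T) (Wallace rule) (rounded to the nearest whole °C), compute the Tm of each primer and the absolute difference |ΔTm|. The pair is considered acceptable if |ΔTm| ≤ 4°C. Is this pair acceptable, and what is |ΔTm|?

Forward: A=5 T=4 G=6 C=3 → Tm = 2·9 + 4·9 = 54°C.
Reverse: A=2 T=7 G=3 C=5 → Tm = 2·9 + 4·8 = 50°C.
|ΔTm| = |54 − 50| = 4°C, ≤ 4°C.

|ΔTm| = 4°C; the pair is acceptable.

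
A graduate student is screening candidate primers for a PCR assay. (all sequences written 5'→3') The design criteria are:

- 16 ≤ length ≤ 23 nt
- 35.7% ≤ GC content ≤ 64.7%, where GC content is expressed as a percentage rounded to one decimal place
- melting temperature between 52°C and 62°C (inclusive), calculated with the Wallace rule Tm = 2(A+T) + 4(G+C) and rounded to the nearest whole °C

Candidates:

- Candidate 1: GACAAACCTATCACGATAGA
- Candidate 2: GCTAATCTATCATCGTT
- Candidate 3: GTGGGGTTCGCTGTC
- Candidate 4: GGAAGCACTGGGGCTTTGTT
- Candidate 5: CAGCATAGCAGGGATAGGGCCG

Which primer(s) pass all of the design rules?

Candidate 1 and Candidate 4.

Candidate 1 (20 nt, A=9 T=3 G=3 C=5): length 20 ✓; GC 8/20 = 40.0% ✓; Tm = 2·12 + 4·8 = 56°C ✓ — passes.
Candidate 2 (17 nt, A=4 T=7 G=2 C=4): length 17 ✓; GC 6/17 = 35.3%, outside 35.7–64.7% ✗; Tm = 2·11 + 4·6 = 46°C, outside 52–62°C ✗ — fails.
Candidate 3 (15 nt, A=0 T=5 G=7 C=3): length 15, outside 16–23 ✗; GC 10/15 = 66.7%, outside 35.7–64.7% ✗; Tm = 2·5 + 4·10 = 50°C, outside 52–62°C ✗ — fails.
Candidate 4 (20 nt, A=3 T=6 G=8 C=3): length 20 ✓; GC 11/20 = 55.0% ✓; Tm = 2·9 + 4·11 = 62°C ✓ — passes.
Candidate 5 (22 nt, A=6 T=2 G=9 C=5): length 22 ✓; GC 14/22 = 63.6% ✓; Tm = 2·8 + 4·14 = 72°C, outside 52–62°C ✗ — fails.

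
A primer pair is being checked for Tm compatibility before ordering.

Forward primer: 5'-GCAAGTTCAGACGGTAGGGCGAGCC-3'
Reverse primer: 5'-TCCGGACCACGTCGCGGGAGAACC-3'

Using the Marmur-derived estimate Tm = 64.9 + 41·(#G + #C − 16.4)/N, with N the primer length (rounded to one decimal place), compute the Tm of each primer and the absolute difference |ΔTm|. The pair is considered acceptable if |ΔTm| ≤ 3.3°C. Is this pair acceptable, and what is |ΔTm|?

|ΔTm| = 1.7°C; the pair is acceptable.

Forward: G+C = 16, N = 25 → Tm = 64.9 + 41·(16 − 16.4)/25 = 64.2°C.
Reverse: G+C = 17, N = 24 → Tm = 64.9 + 41·(17 − 16.4)/24 = 65.9°C.
|ΔTm| = |64.2 − 65.9| = 1.7°C, ≤ 3.3°C.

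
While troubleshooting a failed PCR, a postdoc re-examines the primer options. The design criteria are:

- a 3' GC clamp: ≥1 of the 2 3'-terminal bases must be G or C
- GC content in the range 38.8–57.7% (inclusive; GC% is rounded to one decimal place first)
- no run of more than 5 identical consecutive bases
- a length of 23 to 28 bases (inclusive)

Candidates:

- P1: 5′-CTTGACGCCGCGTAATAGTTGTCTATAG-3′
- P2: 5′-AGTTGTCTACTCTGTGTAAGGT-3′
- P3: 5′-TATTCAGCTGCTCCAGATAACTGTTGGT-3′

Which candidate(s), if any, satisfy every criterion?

P1 and P3.

P1 (28 nt, A=6 T=9 G=7 C=6): 3' end AG has 1 G/C ✓; GC 13/28 = 46.4% ✓; longest run = 2 ✓; length 28 ✓ — passes.
P2 (22 nt, A=4 T=9 G=6 C=3): 3' end GT has 1 G/C ✓; GC 9/22 = 40.9% ✓; longest run = 2 ✓; length 22, outside 23–28 ✗ — fails.
P3 (28 nt, A=6 T=10 G=6 C=6): 3' end GT has 1 G/C ✓; GC 12/28 = 42.9% ✓; longest run = 2 ✓; length 28 ✓ — passes.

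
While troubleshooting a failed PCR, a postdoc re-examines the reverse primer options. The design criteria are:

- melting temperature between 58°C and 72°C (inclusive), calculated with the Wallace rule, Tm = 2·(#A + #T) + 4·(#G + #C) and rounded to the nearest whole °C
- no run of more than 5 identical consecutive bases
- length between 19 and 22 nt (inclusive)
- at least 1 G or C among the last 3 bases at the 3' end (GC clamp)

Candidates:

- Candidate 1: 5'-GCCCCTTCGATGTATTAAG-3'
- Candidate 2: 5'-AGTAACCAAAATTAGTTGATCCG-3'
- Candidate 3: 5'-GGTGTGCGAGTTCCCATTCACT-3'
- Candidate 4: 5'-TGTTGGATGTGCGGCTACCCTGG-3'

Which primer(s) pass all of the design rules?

Candidate 3 only.

Candidate 1 (19 nt, A=4 T=6 G=4 C=5): Tm = 2·10 + 4·9 = 56°C, outside 58–72°C ✗; longest run = 4 ✓; length 19 ✓; 3' end AAG has 1 G/C ✓ — fails.
Candidate 2 (23 nt, A=9 T=6 G=4 C=4): Tm = 2·15 + 4·8 = 62°C ✓; longest run = 4 ✓; length 23, outside 19–22 ✗; 3' end CCG has 3 G/C ✓ — fails.
Candidate 3 (22 nt, A=3 T=7 G=6 C=6): Tm = 2·10 + 4·12 = 68°C ✓; longest run = 3 ✓; length 22 ✓; 3' end ACT has 1 G/C ✓ — passes.
Candidate 4 (23 nt, A=2 T=7 G=9 C=5): Tm = 2·9 + 4·14 = 74°C, outside 58–72°C ✗; longest run = 3 ✓; length 23, outside 19–22 ✗; 3' end TGG has 2 G/C ✓ — fails.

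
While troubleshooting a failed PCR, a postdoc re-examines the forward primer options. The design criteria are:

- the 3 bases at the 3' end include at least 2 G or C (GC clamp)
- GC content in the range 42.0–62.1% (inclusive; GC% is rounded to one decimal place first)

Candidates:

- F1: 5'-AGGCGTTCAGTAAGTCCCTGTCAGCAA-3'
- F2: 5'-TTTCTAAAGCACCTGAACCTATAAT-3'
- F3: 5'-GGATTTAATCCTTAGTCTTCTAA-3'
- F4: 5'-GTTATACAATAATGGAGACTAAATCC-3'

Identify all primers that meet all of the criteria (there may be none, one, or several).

F1 (27 nt, A=7 T=6 G=7 C=7): 3' end CAA has 1 G/C, need ≥2 ✗; GC 14/27 = 51.9% ✓ — fails.
F2 (25 nt, A=9 T=8 G=2 C=6): 3' end AAT has 0 G/C, need ≥2 ✗; GC 8/25 = 32.0%, outside 42.0–62.1% ✗ — fails.
F3 (23 nt, A=6 T=10 G=3 C=4): 3' end TAA has 0 G/C, need ≥2 ✗; GC 7/23 = 30.4%, outside 42.0–62.1% ✗ — fails.
F4 (26 nt, A=11 T=7 G=4 C=4): 3' end TCC has 2 G/C ✓; GC 8/26 = 30.8%, outside 42.0–62.1% ✗ — fails.

None of the candidates satisfy all criteria.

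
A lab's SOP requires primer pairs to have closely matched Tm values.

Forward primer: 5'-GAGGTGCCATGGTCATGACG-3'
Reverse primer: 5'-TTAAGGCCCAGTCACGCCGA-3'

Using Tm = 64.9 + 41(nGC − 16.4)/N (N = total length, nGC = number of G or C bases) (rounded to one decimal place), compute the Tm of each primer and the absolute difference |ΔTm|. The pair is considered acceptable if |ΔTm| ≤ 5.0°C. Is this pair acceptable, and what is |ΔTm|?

Forward: G+C = 12, N = 20 → Tm = 64.9 + 41·(12 − 16.4)/20 = 55.9°C.
Reverse: G+C = 12, N = 20 → Tm = 64.9 + 41·(12 − 16.4)/20 = 55.9°C.
|ΔTm| = |55.9 − 55.9| = 0.0°C, ≤ 5.0°C.

|ΔTm| = 0.0°C; the pair is acceptable.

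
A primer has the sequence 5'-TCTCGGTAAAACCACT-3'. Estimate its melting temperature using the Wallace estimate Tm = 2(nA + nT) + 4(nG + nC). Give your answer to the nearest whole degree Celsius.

46°C

Base counts: A=5, T=4, G=2, C=5 (length 16).
Tm = 2·(5+4) + 4·(2+5) = 2·9 + 4·7 = 18 + 28 = 46°C.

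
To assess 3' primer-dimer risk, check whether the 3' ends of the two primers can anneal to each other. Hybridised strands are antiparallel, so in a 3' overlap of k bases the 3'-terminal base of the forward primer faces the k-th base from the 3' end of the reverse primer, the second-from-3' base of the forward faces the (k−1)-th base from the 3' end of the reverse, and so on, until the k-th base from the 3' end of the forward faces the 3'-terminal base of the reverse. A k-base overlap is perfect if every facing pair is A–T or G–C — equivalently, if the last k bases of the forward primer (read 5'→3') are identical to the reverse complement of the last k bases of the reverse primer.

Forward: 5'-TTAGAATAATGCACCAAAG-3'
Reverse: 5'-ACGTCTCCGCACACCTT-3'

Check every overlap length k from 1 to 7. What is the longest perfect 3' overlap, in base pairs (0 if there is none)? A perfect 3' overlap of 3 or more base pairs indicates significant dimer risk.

Longest perfect overlap: 3 complementary base pairs; significant dimer risk (threshold 3).

Last 7 bases (5'→3') — forward …ACCAAAG, reverse …ACACCTT.
Reverse complement of the reverse primer's last 7 bases: AAGGTGT; its first k bases are the reverse complement of the reverse primer's last k bases, so a perfect k-base overlap needs the forward primer's last k bases to equal them.
Comparing (forward last k vs required): k=1: G vs A ✗; k=2: AG vs AA ✗; k=3: AAG vs AAG ✓; k=4: AAAG vs AAGG ✗; k=5: CAAAG vs AAGGT ✗; k=6: CCAAAG vs AAGGTG ✗; k=7: ACCAAAG vs AAGGTGT ✗.
Only k = 3 is perfect, so the longest perfect 3' overlap is 3.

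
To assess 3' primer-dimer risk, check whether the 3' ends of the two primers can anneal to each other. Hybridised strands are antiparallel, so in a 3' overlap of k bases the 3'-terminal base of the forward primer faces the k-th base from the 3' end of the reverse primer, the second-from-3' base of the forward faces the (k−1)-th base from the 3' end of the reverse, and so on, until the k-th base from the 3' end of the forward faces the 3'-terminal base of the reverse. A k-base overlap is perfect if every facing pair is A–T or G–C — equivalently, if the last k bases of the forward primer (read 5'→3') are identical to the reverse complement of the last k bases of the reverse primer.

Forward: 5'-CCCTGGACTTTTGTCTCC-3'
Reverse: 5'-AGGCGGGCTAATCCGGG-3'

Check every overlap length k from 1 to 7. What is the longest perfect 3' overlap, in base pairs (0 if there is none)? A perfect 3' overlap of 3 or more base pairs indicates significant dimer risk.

Last 7 bases (5'→3') — forward …TGTCTCC, reverse …ATCCGGG.
Reverse complement of the reverse primer's last 7 bases: CCCGGAT; its first k bases are the reverse complement of the reverse primer's last k bases, so a perfect k-base overlap needs the forward primer's last k bases to equal them.
Comparing (forward last k vs required): k=1: C vs C ✓; k=2: CC vs CC ✓; k=3: TCC vs CCC ✗; k=4: CTCC vs CCCG ✗; k=5: TCTCC vs CCCGG ✗; k=6: GTCTCC vs CCCGGA ✗; k=7: TGTCTCC vs CCCGGAT ✗.
Perfect overlaps at k = 1, 2; the largest is 2.

Longest perfect overlap: 2 complementary base pairs; below the dimer-risk threshold (threshold 3).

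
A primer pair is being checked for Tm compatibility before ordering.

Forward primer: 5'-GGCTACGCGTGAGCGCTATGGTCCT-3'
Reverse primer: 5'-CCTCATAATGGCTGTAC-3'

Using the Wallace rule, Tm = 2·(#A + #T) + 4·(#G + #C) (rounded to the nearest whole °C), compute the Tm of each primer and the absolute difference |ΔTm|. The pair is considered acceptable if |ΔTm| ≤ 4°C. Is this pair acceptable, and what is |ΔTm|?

|ΔTm| = 32°C; the pair is not acceptable.

Forward: A=3 T=6 G=9 C=7 → Tm = 2·9 + 4·16 = 82°C.
Reverse: A=4 T=5 G=3 C=5 → Tm = 2·9 + 4·8 = 50°C.
|ΔTm| = |82 − 50| = 32°C, > 4°C.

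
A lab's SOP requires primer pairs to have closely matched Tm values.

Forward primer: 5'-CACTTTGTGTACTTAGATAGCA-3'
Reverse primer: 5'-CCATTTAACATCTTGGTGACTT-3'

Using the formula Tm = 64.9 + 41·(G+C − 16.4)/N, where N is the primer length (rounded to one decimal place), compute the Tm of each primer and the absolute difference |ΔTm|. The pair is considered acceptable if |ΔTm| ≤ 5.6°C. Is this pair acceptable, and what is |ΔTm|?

Forward: G+C = 8, N = 22 → Tm = 64.9 + 41·(8 − 16.4)/22 = 49.2°C.
Reverse: G+C = 8, N = 22 → Tm = 64.9 + 41·(8 − 16.4)/22 = 49.2°C.
|ΔTm| = |49.2 − 49.2| = 0.0°C, ≤ 5.6°C.

|ΔTm| = 0.0°C; the pair is acceptable.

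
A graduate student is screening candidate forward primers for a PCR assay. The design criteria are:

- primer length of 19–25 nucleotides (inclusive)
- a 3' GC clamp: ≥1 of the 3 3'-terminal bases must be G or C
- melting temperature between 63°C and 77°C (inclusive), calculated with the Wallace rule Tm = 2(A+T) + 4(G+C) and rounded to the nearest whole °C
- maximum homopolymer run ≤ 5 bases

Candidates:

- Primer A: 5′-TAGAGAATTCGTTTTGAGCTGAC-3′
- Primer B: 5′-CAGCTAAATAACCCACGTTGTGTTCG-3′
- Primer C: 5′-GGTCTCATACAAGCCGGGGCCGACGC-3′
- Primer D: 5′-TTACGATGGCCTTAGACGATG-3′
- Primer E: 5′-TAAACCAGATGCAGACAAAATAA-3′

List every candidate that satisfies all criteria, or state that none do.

Primer A (23 nt, A=6 T=8 G=6 C=3): length 23 ✓; 3' end GAC has 2 G/C ✓; Tm = 2·14 + 4·9 = 64°C ✓; longest run = 4 ✓ — passes.
Primer B (26 nt, A=7 T=7 G=5 C=7): length 26, outside 19–25 ✗; 3' end TCG has 2 G/C ✓; Tm = 2·14 + 4·12 = 76°C ✓; longest run = 3 ✓ — fails.
Primer C (26 nt, A=5 T=3 G=9 C=9): length 26, outside 19–25 ✗; 3' end CGC has 3 G/C ✓; Tm = 2·8 + 4·18 = 88°C, outside 63–77°C ✗; longest run = 4 ✓ — fails.
Primer D (21 nt, A=5 T=6 G=6 C=4): length 21 ✓; 3' end ATG has 1 G/C ✓; Tm = 2·11 + 4·10 = 62°C, outside 63–77°C ✗; longest run = 2 ✓ — fails.
Primer E (23 nt, A=13 T=3 G=3 C=4): length 23 ✓; 3' end TAA has 0 G/C, need ≥1 ✗; Tm = 2·16 + 4·7 = 60°C, outside 63–77°C ✗; longest run = 4 ✓ — fails.

Primer A only.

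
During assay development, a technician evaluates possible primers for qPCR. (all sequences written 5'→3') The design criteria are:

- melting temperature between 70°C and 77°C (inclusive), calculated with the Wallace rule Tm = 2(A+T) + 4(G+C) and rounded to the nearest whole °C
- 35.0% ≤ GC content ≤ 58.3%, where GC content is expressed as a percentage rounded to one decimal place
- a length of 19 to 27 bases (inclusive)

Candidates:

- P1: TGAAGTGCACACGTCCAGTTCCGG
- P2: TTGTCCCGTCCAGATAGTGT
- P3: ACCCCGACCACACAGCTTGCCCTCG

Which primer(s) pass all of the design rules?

P1 only.

P1 (24 nt, A=5 T=5 G=7 C=7): Tm = 2·10 + 4·14 = 76°C ✓; GC 14/24 = 58.3% ✓; length 24 ✓ — passes.
P2 (20 nt, A=3 T=7 G=5 C=5): Tm = 2·10 + 4·10 = 60°C, outside 70–77°C ✗; GC 10/20 = 50.0% ✓; length 20 ✓ — fails.
P3 (25 nt, A=5 T=3 G=4 C=13): Tm = 2·8 + 4·17 = 84°C, outside 70–77°C ✗; GC 17/25 = 68.0%, outside 35.0–58.3% ✗; length 25 ✓ — fails.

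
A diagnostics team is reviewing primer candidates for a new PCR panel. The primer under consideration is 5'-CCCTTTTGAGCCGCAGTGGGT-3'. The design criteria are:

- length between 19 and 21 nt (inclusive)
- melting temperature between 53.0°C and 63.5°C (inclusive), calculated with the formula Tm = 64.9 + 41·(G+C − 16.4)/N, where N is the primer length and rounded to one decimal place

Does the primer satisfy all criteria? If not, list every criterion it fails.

Base counts: A=2, T=6, G=7, C=6 (length 21).
length: length 21 ✓
Tm: Tm = 64.9 + 41·(13 − 16.4)/21 = 58.3°C ✓

Meets all criteria.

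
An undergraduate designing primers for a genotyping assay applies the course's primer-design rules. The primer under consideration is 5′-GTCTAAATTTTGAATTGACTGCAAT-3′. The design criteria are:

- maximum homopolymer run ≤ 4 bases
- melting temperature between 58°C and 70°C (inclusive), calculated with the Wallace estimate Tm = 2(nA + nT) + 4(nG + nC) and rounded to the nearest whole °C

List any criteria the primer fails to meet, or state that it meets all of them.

Base counts: A=8, T=10, G=4, C=3 (length 25).
homopolymer run: longest run = 4 ✓
Tm: Tm = 2·18 + 4·7 = 64°C ✓

Meets all criteria.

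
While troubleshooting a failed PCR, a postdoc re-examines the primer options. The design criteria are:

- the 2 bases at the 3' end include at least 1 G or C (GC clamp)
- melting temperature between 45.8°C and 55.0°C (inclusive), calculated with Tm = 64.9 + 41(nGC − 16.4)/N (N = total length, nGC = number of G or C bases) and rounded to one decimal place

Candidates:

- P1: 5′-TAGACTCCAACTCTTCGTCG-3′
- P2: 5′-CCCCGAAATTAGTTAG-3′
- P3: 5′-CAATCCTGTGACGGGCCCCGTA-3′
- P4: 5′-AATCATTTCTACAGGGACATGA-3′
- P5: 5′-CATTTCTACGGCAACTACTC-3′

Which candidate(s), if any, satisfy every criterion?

P1, P4 and P5.

P1 (20 nt, A=4 T=6 G=3 C=7): 3' end CG has 2 G/C ✓; Tm = 64.9 + 41·(10 − 16.4)/20 = 51.8°C ✓ — passes.
P2 (16 nt, A=5 T=4 G=3 C=4): 3' end AG has 1 G/C ✓; Tm = 64.9 + 41·(7 − 16.4)/16 = 40.8°C, outside 45.8–55.0°C ✗ — fails.
P3 (22 nt, A=4 T=4 G=6 C=8): 3' end TA has 0 G/C, need ≥1 ✗; Tm = 64.9 + 41·(14 − 16.4)/22 = 60.4°C, outside 45.8–55.0°C ✗ — fails.
P4 (22 nt, A=8 T=6 G=4 C=4): 3' end GA has 1 G/C ✓; Tm = 64.9 + 41·(8 − 16.4)/22 = 49.2°C ✓ — passes.
P5 (20 nt, A=5 T=6 G=2 C=7): 3' end TC has 1 G/C ✓; Tm = 64.9 + 41·(9 − 16.4)/20 = 49.7°C ✓ — passes.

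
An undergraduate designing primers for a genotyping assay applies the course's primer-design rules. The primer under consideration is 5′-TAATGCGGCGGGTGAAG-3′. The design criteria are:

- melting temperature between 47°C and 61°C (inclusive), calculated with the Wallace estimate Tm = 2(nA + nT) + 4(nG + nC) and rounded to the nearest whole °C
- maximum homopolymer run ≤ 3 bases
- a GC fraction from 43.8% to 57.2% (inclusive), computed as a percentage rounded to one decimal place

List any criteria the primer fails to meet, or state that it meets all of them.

Fails: GC content.

Base counts: A=4, T=3, G=8, C=2 (length 17).
Tm: Tm = 2·7 + 4·10 = 54°C ✓
homopolymer run: longest run = 3 ✓
GC content: GC 10/17 = 58.8%, outside 43.8–57.2% ✗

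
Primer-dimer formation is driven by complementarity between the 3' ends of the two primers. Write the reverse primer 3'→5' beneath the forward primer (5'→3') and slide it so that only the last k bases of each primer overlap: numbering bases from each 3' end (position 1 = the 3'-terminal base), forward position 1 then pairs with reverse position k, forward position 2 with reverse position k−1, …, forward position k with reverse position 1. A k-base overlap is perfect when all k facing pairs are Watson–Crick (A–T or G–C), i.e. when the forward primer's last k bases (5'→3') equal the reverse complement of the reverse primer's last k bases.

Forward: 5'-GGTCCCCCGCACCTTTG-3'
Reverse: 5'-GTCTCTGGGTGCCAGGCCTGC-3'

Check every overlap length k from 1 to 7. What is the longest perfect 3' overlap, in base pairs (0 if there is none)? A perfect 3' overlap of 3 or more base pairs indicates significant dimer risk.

Longest perfect overlap: 1 complementary base pair; below the dimer-risk threshold (threshold 3).

Last 7 bases (5'→3') — forward …ACCTTTG, reverse …GGCCTGC.
Reverse complement of the reverse primer's last 7 bases: GCAGGCC; its first k bases are the reverse complement of the reverse primer's last k bases, so a perfect k-base overlap needs the forward primer's last k bases to equal them.
Comparing (forward last k vs required): k=1: G vs G ✓; k=2: TG vs GC ✗; k=3: TTG vs GCA ✗; k=4: TTTG vs GCAG ✗; k=5: CTTTG vs GCAGG ✗; k=6: CCTTTG vs GCAGGC ✗; k=7: ACCTTTG vs GCAGGCC ✗.
Only k = 1 is perfect, so the longest perfect 3' overlap is 1.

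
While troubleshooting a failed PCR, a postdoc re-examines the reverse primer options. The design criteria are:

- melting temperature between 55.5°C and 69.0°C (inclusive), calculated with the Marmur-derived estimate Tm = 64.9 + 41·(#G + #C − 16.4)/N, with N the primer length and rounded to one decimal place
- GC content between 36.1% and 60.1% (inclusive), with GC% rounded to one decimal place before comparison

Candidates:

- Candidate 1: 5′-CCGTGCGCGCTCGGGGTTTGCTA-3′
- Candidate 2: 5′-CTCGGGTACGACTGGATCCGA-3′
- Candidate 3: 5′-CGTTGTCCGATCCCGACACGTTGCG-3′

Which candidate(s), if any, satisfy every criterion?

None of the candidates satisfy all criteria.

Candidate 1 (23 nt, A=1 T=6 G=9 C=7): Tm = 64.9 + 41·(16 − 16.4)/23 = 64.2°C ✓; GC 16/23 = 69.6%, outside 36.1–60.1% ✗ — fails.
Candidate 2 (21 nt, A=4 T=4 G=7 C=6): Tm = 64.9 + 41·(13 − 16.4)/21 = 58.3°C ✓; GC 13/21 = 61.9%, outside 36.1–60.1% ✗ — fails.
Candidate 3 (25 nt, A=3 T=6 G=7 C=9): Tm = 64.9 + 41·(16 − 16.4)/25 = 64.2°C ✓; GC 16/25 = 64.0%, outside 36.1–60.1% ✗ — fails.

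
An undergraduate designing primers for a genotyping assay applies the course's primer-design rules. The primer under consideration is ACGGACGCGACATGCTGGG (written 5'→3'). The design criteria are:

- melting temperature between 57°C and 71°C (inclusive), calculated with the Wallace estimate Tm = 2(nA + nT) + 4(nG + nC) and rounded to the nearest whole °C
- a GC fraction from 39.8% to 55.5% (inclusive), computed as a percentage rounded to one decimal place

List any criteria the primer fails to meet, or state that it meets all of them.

Base counts: A=4, T=2, G=8, C=5 (length 19).
Tm: Tm = 2·6 + 4·13 = 64°C ✓
GC content: GC 13/19 = 68.4%, outside 39.8–55.5% ✗

Fails: GC content.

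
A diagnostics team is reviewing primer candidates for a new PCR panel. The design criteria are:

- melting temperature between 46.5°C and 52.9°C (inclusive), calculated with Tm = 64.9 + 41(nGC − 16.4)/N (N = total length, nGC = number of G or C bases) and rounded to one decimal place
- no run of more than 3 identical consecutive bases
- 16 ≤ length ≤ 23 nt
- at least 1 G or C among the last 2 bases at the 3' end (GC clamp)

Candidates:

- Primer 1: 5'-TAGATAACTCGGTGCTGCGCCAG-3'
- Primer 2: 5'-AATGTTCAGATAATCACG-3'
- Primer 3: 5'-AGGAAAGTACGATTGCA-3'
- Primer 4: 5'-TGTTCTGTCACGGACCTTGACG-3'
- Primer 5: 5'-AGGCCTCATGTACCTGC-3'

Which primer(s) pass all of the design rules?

Primer 1 (23 nt, A=5 T=5 G=7 C=6): Tm = 64.9 + 41·(13 − 16.4)/23 = 58.8°C, outside 46.5–52.9°C ✗; longest run = 2 ✓; length 23 ✓; 3' end AG has 1 G/C ✓ — fails.
Primer 2 (18 nt, A=7 T=5 G=3 C=3): Tm = 64.9 + 41·(6 − 16.4)/18 = 41.2°C, outside 46.5–52.9°C ✗; longest run = 2 ✓; length 18 ✓; 3' end CG has 2 G/C ✓ — fails.
Primer 3 (17 nt, A=7 T=3 G=5 C=2): Tm = 64.9 + 41·(7 − 16.4)/17 = 42.2°C, outside 46.5–52.9°C ✗; longest run = 3 ✓; length 17 ✓; 3' end CA has 1 G/C ✓ — fails.
Primer 4 (22 nt, A=3 T=7 G=6 C=6): Tm = 64.9 + 41·(12 − 16.4)/22 = 56.7°C, outside 46.5–52.9°C ✗; longest run = 2 ✓; length 22 ✓; 3' end CG has 2 G/C ✓ — fails.
Primer 5 (17 nt, A=3 T=4 G=4 C=6): Tm = 64.9 + 41·(10 − 16.4)/17 = 49.5°C ✓; longest run = 2 ✓; length 17 ✓; 3' end GC has 2 G/C ✓ — passes.

Primer 5 only.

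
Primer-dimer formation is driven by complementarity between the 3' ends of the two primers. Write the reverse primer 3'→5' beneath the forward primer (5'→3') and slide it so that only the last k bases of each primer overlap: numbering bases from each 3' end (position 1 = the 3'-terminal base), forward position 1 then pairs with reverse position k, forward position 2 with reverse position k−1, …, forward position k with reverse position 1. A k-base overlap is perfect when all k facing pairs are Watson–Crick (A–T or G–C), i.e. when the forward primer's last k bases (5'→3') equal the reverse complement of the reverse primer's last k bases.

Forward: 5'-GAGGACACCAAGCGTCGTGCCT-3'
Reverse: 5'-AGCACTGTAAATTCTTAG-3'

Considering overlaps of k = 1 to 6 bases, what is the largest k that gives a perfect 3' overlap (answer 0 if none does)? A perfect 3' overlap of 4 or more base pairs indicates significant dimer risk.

Last 6 bases (5'→3') — forward …GTGCCT, reverse …TCTTAG.
Reverse complement of the reverse primer's last 6 bases: CTAAGA; its first k bases are the reverse complement of the reverse primer's last k bases, so a perfect k-base overlap needs the forward primer's last k bases to equal them.
Comparing (forward last k vs required): k=1: T vs C ✗; k=2: CT vs CT ✓; k=3: CCT vs CTA ✗; k=4: GCCT vs CTAA ✗; k=5: TGCCT vs CTAAG ✗; k=6: GTGCCT vs CTAAGA ✗.
Only k = 2 is perfect, so the longest perfect 3' overlap is 2.

Longest perfect overlap: 2 complementary base pairs; below the dimer-risk threshold (threshold 4).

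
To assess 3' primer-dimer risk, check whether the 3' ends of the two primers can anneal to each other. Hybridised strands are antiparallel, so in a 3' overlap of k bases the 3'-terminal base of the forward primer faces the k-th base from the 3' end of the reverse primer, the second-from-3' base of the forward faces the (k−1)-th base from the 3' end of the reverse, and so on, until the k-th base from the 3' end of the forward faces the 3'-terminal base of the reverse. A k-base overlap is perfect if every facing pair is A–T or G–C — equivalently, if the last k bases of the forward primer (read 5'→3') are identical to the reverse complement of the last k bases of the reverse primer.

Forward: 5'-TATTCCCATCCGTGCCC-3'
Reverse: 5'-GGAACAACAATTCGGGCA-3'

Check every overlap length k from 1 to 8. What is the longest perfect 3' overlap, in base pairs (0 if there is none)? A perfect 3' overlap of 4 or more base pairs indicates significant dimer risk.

Longest perfect overlap: 5 complementary base pairs; significant dimer risk (threshold 4).

Last 8 bases (5'→3') — forward …CCGTGCCC, reverse …TTCGGGCA.
Reverse complement of the reverse primer's last 8 bases: TGCCCGAA; its first k bases are the reverse complement of the reverse primer's last k bases, so a perfect k-base overlap needs the forward primer's last k bases to equal them.
Comparing (forward last k vs required): k=1: C vs T ✗; k=2: CC vs TG ✗; k=3: CCC vs TGC ✗; k=4: GCCC vs TGCC ✗; k=5: TGCCC vs TGCCC ✓; k=6: GTGCCC vs TGCCCG ✗; k=7: CGTGCCC vs TGCCCGA ✗; k=8: CCGTGCCC vs TGCCCGAA ✗.
Only k = 5 is perfect, so the longest perfect 3' overlap is 5.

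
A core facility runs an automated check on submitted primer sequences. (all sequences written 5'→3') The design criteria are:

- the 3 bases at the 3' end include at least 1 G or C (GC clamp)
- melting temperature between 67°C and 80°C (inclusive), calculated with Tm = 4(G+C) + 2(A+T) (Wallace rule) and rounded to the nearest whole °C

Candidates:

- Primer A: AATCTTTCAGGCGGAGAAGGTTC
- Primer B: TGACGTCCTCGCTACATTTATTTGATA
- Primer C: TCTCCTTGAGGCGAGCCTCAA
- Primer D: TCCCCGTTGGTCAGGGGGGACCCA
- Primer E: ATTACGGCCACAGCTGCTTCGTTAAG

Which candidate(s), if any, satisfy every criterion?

Primer A and Primer E.

Primer A (23 nt, A=6 T=6 G=7 C=4): 3' end TTC has 1 G/C ✓; Tm = 2·12 + 4·11 = 68°C ✓ — passes.
Primer B (27 nt, A=6 T=11 G=4 C=6): 3' end ATA has 0 G/C, need ≥1 ✗; Tm = 2·17 + 4·10 = 74°C ✓ — fails.
Primer C (21 nt, A=4 T=5 G=5 C=7): 3' end CAA has 1 G/C ✓; Tm = 2·9 + 4·12 = 66°C, outside 67–80°C ✗ — fails.
Primer D (24 nt, A=3 T=4 G=9 C=8): 3' end CCA has 2 G/C ✓; Tm = 2·7 + 4·17 = 82°C, outside 67–80°C ✗ — fails.
Primer E (26 nt, A=6 T=7 G=6 C=7): 3' end AAG has 1 G/C ✓; Tm = 2·13 + 4·13 = 78°C ✓ — passes.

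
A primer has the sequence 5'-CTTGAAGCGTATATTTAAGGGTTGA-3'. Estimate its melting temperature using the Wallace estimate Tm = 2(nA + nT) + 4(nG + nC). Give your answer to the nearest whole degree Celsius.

Base counts: A=7, T=9, G=7, C=2 (length 25).
Tm = 2·(7+9) + 4·(7+2) = 2·16 + 4·9 = 32 + 36 = 68°C.

68°C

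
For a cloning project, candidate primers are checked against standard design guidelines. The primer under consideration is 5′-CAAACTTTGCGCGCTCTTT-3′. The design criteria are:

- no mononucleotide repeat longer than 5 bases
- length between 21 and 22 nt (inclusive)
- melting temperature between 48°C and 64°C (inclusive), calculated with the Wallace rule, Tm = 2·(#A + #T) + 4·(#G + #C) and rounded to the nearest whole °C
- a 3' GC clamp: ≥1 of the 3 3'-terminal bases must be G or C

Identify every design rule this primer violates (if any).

Base counts: A=3, T=7, G=3, C=6 (length 19).
homopolymer run: longest run = 3 ✓
length: length 19, outside 21–22 ✗
Tm: Tm = 2·10 + 4·9 = 56°C ✓
GC clamp: 3' end TTT has 0 G/C, need ≥1 ✗

Fails: length, GC clamp.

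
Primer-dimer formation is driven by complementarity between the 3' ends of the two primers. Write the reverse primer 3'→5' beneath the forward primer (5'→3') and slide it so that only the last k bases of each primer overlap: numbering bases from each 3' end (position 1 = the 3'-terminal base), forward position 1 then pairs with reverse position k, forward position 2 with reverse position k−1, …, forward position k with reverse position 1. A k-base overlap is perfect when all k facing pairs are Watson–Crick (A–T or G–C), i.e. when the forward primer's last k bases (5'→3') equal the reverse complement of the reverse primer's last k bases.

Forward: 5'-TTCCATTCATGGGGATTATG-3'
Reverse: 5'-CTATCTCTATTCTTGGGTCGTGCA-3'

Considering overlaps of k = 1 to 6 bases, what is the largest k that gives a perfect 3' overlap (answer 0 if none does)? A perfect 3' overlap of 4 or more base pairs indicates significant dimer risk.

Last 6 bases (5'→3') — forward …ATTATG, reverse …CGTGCA.
Reverse complement of the reverse primer's last 6 bases: TGCACG; its first k bases are the reverse complement of the reverse primer's last k bases, so a perfect k-base overlap needs the forward primer's last k bases to equal them.
Comparing (forward last k vs required): k=1: G vs T ✗; k=2: TG vs TG ✓; k=3: ATG vs TGC ✗; k=4: TATG vs TGCA ✗; k=5: TTATG vs TGCAC ✗; k=6: ATTATG vs TGCACG ✗.
Only k = 2 is perfect, so the longest perfect 3' overlap is 2.

Longest perfect overlap: 2 complementary base pairs; below the dimer-risk threshold (threshold 4).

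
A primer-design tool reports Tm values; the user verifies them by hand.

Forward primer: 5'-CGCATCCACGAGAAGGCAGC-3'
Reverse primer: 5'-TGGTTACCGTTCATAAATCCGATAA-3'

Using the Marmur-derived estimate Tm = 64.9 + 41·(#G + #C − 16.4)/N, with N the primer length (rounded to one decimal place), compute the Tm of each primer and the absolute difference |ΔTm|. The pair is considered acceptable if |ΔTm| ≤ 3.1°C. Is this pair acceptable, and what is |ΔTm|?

|ΔTm| = 5.1°C; the pair is not acceptable.

Forward: G+C = 13, N = 20 → Tm = 64.9 + 41·(13 − 16.4)/20 = 57.9°C.
Reverse: G+C = 9, N = 25 → Tm = 64.9 + 41·(9 − 16.4)/25 = 52.8°C.
|ΔTm| = |57.9 − 52.8| = 5.1°C, > 3.1°C.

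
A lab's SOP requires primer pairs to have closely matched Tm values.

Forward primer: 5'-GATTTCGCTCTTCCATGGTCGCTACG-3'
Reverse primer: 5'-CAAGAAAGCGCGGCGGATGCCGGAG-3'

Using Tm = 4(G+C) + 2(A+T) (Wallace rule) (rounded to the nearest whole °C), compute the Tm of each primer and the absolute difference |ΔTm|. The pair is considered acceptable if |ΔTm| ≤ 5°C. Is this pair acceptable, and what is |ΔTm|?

|ΔTm| = 4°C; the pair is acceptable.

Forward: A=3 T=9 G=6 C=8 → Tm = 2·12 + 4·14 = 80°C.
Reverse: A=7 T=1 G=11 C=6 → Tm = 2·8 + 4·17 = 84°C.
|ΔTm| = |80 − 84| = 4°C, ≤ 5°C.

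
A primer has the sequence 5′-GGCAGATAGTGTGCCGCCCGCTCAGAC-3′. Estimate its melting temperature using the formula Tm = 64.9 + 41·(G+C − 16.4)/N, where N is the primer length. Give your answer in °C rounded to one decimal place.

Base counts: A=5, T=4, G=9, C=9; G+C = 18, N = 27.
Tm = 64.9 + 41·(18 − 16.4)/27 = 64.9 + 65.60/27 = 67.3°C.

67.3°C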